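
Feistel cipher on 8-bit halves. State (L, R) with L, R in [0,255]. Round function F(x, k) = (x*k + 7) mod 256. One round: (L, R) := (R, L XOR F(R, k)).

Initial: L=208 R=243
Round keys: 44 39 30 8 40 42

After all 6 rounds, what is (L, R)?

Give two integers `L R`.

Round 1 (k=44): L=243 R=27
Round 2 (k=39): L=27 R=215
Round 3 (k=30): L=215 R=34
Round 4 (k=8): L=34 R=192
Round 5 (k=40): L=192 R=37
Round 6 (k=42): L=37 R=217

Answer: 37 217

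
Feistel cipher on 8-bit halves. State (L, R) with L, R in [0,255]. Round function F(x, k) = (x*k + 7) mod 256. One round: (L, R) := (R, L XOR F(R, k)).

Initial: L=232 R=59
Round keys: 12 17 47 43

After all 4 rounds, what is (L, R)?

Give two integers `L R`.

Answer: 245 79

Derivation:
Round 1 (k=12): L=59 R=35
Round 2 (k=17): L=35 R=97
Round 3 (k=47): L=97 R=245
Round 4 (k=43): L=245 R=79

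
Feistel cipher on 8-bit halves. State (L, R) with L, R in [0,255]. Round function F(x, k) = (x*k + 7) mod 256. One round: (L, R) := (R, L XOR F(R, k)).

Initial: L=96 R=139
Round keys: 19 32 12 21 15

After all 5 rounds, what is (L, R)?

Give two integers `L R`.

Round 1 (k=19): L=139 R=56
Round 2 (k=32): L=56 R=140
Round 3 (k=12): L=140 R=175
Round 4 (k=21): L=175 R=238
Round 5 (k=15): L=238 R=86

Answer: 238 86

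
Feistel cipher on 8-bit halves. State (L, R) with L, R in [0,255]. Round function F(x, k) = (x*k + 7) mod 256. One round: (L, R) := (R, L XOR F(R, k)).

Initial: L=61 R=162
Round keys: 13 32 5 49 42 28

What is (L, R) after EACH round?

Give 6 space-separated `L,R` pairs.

Round 1 (k=13): L=162 R=124
Round 2 (k=32): L=124 R=37
Round 3 (k=5): L=37 R=188
Round 4 (k=49): L=188 R=38
Round 5 (k=42): L=38 R=255
Round 6 (k=28): L=255 R=205

Answer: 162,124 124,37 37,188 188,38 38,255 255,205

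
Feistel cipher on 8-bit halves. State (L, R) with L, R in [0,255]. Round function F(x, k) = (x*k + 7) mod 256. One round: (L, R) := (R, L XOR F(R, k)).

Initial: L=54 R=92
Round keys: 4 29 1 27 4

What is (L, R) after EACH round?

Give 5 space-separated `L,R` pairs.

Answer: 92,65 65,56 56,126 126,105 105,213

Derivation:
Round 1 (k=4): L=92 R=65
Round 2 (k=29): L=65 R=56
Round 3 (k=1): L=56 R=126
Round 4 (k=27): L=126 R=105
Round 5 (k=4): L=105 R=213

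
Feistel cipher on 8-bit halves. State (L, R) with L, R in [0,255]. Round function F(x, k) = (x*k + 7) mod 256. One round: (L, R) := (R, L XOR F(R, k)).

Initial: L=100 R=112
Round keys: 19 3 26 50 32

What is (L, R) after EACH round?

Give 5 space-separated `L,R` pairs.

Round 1 (k=19): L=112 R=51
Round 2 (k=3): L=51 R=208
Round 3 (k=26): L=208 R=20
Round 4 (k=50): L=20 R=63
Round 5 (k=32): L=63 R=243

Answer: 112,51 51,208 208,20 20,63 63,243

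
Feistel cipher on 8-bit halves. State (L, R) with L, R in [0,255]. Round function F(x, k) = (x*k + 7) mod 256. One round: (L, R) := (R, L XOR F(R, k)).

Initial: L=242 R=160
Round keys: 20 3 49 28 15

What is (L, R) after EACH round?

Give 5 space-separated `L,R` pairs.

Answer: 160,117 117,198 198,152 152,97 97,46

Derivation:
Round 1 (k=20): L=160 R=117
Round 2 (k=3): L=117 R=198
Round 3 (k=49): L=198 R=152
Round 4 (k=28): L=152 R=97
Round 5 (k=15): L=97 R=46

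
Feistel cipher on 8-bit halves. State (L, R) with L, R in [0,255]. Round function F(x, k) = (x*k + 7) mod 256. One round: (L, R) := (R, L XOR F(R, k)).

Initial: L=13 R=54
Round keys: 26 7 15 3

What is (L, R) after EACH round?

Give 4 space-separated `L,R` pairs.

Round 1 (k=26): L=54 R=142
Round 2 (k=7): L=142 R=223
Round 3 (k=15): L=223 R=150
Round 4 (k=3): L=150 R=22

Answer: 54,142 142,223 223,150 150,22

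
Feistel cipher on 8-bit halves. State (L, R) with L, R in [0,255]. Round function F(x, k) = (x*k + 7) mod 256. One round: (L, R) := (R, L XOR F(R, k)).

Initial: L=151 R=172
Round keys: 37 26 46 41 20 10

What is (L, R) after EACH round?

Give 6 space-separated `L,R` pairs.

Round 1 (k=37): L=172 R=116
Round 2 (k=26): L=116 R=99
Round 3 (k=46): L=99 R=165
Round 4 (k=41): L=165 R=23
Round 5 (k=20): L=23 R=118
Round 6 (k=10): L=118 R=180

Answer: 172,116 116,99 99,165 165,23 23,118 118,180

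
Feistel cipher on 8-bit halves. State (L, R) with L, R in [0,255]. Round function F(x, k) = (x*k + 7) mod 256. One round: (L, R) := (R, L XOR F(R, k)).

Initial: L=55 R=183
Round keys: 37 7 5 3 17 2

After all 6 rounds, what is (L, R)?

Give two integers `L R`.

Round 1 (k=37): L=183 R=77
Round 2 (k=7): L=77 R=149
Round 3 (k=5): L=149 R=189
Round 4 (k=3): L=189 R=171
Round 5 (k=17): L=171 R=223
Round 6 (k=2): L=223 R=110

Answer: 223 110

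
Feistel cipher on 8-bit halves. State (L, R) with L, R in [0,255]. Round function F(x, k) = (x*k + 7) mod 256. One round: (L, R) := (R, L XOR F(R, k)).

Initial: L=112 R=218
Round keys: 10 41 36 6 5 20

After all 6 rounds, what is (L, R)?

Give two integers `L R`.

Round 1 (k=10): L=218 R=251
Round 2 (k=41): L=251 R=224
Round 3 (k=36): L=224 R=124
Round 4 (k=6): L=124 R=15
Round 5 (k=5): L=15 R=46
Round 6 (k=20): L=46 R=144

Answer: 46 144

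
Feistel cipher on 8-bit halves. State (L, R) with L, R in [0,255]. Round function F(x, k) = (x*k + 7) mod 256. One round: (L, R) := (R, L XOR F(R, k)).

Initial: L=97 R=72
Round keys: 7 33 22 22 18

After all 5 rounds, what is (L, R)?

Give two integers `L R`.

Round 1 (k=7): L=72 R=158
Round 2 (k=33): L=158 R=45
Round 3 (k=22): L=45 R=123
Round 4 (k=22): L=123 R=180
Round 5 (k=18): L=180 R=212

Answer: 180 212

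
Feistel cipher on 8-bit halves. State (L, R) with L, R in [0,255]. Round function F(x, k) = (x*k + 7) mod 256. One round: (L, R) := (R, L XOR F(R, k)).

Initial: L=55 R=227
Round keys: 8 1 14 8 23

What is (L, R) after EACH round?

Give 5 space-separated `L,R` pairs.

Round 1 (k=8): L=227 R=40
Round 2 (k=1): L=40 R=204
Round 3 (k=14): L=204 R=7
Round 4 (k=8): L=7 R=243
Round 5 (k=23): L=243 R=219

Answer: 227,40 40,204 204,7 7,243 243,219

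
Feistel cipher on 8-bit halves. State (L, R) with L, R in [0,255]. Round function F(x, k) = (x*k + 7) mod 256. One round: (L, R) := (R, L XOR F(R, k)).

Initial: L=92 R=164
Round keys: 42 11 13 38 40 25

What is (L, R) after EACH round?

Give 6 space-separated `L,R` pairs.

Answer: 164,179 179,28 28,192 192,155 155,255 255,117

Derivation:
Round 1 (k=42): L=164 R=179
Round 2 (k=11): L=179 R=28
Round 3 (k=13): L=28 R=192
Round 4 (k=38): L=192 R=155
Round 5 (k=40): L=155 R=255
Round 6 (k=25): L=255 R=117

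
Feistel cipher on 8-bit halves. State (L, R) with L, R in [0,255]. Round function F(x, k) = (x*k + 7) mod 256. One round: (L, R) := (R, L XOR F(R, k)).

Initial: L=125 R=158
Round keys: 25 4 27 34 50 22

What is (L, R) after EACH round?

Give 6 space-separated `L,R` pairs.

Answer: 158,8 8,185 185,130 130,242 242,201 201,191

Derivation:
Round 1 (k=25): L=158 R=8
Round 2 (k=4): L=8 R=185
Round 3 (k=27): L=185 R=130
Round 4 (k=34): L=130 R=242
Round 5 (k=50): L=242 R=201
Round 6 (k=22): L=201 R=191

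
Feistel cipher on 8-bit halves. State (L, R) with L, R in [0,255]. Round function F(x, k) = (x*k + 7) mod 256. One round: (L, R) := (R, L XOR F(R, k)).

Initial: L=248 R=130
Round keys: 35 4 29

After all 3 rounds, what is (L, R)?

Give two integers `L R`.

Answer: 89 41

Derivation:
Round 1 (k=35): L=130 R=53
Round 2 (k=4): L=53 R=89
Round 3 (k=29): L=89 R=41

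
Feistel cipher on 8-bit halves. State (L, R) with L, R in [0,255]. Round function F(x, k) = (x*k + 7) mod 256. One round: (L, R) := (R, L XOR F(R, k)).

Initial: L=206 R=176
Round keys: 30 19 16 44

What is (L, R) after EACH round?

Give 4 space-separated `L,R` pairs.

Round 1 (k=30): L=176 R=105
Round 2 (k=19): L=105 R=98
Round 3 (k=16): L=98 R=78
Round 4 (k=44): L=78 R=13

Answer: 176,105 105,98 98,78 78,13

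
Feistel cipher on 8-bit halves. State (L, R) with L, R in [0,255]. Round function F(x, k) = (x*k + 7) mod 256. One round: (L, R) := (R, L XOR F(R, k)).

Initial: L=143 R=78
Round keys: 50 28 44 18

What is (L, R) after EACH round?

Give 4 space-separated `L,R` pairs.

Answer: 78,204 204,25 25,159 159,44

Derivation:
Round 1 (k=50): L=78 R=204
Round 2 (k=28): L=204 R=25
Round 3 (k=44): L=25 R=159
Round 4 (k=18): L=159 R=44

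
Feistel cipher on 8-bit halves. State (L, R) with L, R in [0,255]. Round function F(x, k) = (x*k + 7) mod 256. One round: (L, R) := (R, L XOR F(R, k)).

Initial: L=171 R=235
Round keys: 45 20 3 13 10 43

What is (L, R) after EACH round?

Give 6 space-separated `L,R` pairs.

Answer: 235,253 253,32 32,154 154,249 249,91 91,169

Derivation:
Round 1 (k=45): L=235 R=253
Round 2 (k=20): L=253 R=32
Round 3 (k=3): L=32 R=154
Round 4 (k=13): L=154 R=249
Round 5 (k=10): L=249 R=91
Round 6 (k=43): L=91 R=169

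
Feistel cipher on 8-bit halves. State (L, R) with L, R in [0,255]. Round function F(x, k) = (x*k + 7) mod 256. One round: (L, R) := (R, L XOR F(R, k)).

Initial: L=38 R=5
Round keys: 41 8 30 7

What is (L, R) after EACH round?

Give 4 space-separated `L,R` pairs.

Round 1 (k=41): L=5 R=242
Round 2 (k=8): L=242 R=146
Round 3 (k=30): L=146 R=209
Round 4 (k=7): L=209 R=44

Answer: 5,242 242,146 146,209 209,44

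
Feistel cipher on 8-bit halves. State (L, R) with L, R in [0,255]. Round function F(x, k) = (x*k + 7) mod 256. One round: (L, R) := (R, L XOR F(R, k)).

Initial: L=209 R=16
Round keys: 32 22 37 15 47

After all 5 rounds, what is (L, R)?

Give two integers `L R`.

Answer: 20 171

Derivation:
Round 1 (k=32): L=16 R=214
Round 2 (k=22): L=214 R=123
Round 3 (k=37): L=123 R=24
Round 4 (k=15): L=24 R=20
Round 5 (k=47): L=20 R=171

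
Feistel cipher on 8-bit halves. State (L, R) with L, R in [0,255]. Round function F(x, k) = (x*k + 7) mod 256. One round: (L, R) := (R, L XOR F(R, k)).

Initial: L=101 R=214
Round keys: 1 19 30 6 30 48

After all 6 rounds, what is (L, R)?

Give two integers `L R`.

Answer: 162 75

Derivation:
Round 1 (k=1): L=214 R=184
Round 2 (k=19): L=184 R=121
Round 3 (k=30): L=121 R=141
Round 4 (k=6): L=141 R=44
Round 5 (k=30): L=44 R=162
Round 6 (k=48): L=162 R=75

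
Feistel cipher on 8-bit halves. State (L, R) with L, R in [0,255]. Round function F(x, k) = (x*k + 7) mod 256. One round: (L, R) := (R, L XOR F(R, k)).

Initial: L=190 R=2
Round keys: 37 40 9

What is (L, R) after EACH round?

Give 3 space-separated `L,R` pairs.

Answer: 2,239 239,93 93,163

Derivation:
Round 1 (k=37): L=2 R=239
Round 2 (k=40): L=239 R=93
Round 3 (k=9): L=93 R=163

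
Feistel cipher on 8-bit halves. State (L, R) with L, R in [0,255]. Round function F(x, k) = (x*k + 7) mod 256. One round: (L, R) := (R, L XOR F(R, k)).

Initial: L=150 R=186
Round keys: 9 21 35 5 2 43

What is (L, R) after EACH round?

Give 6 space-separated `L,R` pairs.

Round 1 (k=9): L=186 R=7
Round 2 (k=21): L=7 R=32
Round 3 (k=35): L=32 R=96
Round 4 (k=5): L=96 R=199
Round 5 (k=2): L=199 R=245
Round 6 (k=43): L=245 R=233

Answer: 186,7 7,32 32,96 96,199 199,245 245,233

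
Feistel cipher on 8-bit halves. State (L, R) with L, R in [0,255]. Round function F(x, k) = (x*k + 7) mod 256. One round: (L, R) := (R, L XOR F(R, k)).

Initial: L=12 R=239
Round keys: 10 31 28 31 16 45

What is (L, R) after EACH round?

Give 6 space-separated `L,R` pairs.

Answer: 239,81 81,57 57,18 18,12 12,213 213,116

Derivation:
Round 1 (k=10): L=239 R=81
Round 2 (k=31): L=81 R=57
Round 3 (k=28): L=57 R=18
Round 4 (k=31): L=18 R=12
Round 5 (k=16): L=12 R=213
Round 6 (k=45): L=213 R=116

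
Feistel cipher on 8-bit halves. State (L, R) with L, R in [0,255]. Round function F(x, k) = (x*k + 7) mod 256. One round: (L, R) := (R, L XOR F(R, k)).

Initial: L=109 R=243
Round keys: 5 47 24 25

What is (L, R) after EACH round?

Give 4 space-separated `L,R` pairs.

Answer: 243,171 171,159 159,68 68,52

Derivation:
Round 1 (k=5): L=243 R=171
Round 2 (k=47): L=171 R=159
Round 3 (k=24): L=159 R=68
Round 4 (k=25): L=68 R=52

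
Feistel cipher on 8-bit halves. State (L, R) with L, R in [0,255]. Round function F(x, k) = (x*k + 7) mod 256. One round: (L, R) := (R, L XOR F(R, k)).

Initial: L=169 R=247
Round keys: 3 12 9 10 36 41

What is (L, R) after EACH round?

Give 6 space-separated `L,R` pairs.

Answer: 247,69 69,180 180,30 30,135 135,29 29,43

Derivation:
Round 1 (k=3): L=247 R=69
Round 2 (k=12): L=69 R=180
Round 3 (k=9): L=180 R=30
Round 4 (k=10): L=30 R=135
Round 5 (k=36): L=135 R=29
Round 6 (k=41): L=29 R=43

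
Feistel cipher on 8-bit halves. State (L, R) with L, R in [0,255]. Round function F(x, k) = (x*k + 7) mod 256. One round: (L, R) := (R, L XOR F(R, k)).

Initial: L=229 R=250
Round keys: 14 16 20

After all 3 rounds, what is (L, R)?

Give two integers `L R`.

Answer: 157 29

Derivation:
Round 1 (k=14): L=250 R=86
Round 2 (k=16): L=86 R=157
Round 3 (k=20): L=157 R=29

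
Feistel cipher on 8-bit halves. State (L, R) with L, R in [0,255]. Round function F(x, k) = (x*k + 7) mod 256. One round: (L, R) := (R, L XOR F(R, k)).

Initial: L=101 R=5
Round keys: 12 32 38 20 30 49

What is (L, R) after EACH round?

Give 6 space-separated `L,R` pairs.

Answer: 5,38 38,194 194,245 245,233 233,160 160,78

Derivation:
Round 1 (k=12): L=5 R=38
Round 2 (k=32): L=38 R=194
Round 3 (k=38): L=194 R=245
Round 4 (k=20): L=245 R=233
Round 5 (k=30): L=233 R=160
Round 6 (k=49): L=160 R=78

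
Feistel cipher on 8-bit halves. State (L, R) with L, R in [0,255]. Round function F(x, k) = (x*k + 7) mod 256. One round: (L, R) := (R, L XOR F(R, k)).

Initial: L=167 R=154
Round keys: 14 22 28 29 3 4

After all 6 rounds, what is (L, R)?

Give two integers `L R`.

Answer: 107 132

Derivation:
Round 1 (k=14): L=154 R=212
Round 2 (k=22): L=212 R=165
Round 3 (k=28): L=165 R=199
Round 4 (k=29): L=199 R=55
Round 5 (k=3): L=55 R=107
Round 6 (k=4): L=107 R=132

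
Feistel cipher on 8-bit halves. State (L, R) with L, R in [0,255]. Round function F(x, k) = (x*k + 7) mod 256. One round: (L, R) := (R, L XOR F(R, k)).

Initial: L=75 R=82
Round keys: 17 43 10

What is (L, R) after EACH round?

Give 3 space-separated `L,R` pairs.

Round 1 (k=17): L=82 R=50
Round 2 (k=43): L=50 R=63
Round 3 (k=10): L=63 R=79

Answer: 82,50 50,63 63,79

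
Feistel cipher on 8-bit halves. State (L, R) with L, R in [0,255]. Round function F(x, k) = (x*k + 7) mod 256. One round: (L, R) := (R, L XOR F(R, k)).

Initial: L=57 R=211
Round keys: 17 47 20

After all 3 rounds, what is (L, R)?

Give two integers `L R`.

Answer: 183 96

Derivation:
Round 1 (k=17): L=211 R=51
Round 2 (k=47): L=51 R=183
Round 3 (k=20): L=183 R=96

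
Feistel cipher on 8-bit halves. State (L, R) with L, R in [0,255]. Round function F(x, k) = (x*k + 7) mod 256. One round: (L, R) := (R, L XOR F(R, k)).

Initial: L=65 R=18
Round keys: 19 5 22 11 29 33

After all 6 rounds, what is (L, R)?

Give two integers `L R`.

Round 1 (k=19): L=18 R=28
Round 2 (k=5): L=28 R=129
Round 3 (k=22): L=129 R=1
Round 4 (k=11): L=1 R=147
Round 5 (k=29): L=147 R=175
Round 6 (k=33): L=175 R=5

Answer: 175 5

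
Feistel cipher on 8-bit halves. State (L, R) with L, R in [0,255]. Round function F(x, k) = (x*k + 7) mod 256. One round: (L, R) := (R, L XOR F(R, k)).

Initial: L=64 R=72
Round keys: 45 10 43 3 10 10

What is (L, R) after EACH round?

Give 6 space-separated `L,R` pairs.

Round 1 (k=45): L=72 R=239
Round 2 (k=10): L=239 R=21
Round 3 (k=43): L=21 R=97
Round 4 (k=3): L=97 R=63
Round 5 (k=10): L=63 R=28
Round 6 (k=10): L=28 R=32

Answer: 72,239 239,21 21,97 97,63 63,28 28,32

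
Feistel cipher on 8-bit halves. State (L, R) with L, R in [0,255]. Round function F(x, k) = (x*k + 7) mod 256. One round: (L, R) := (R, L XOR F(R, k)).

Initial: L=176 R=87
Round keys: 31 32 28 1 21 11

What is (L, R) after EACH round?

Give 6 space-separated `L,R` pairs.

Answer: 87,32 32,80 80,231 231,190 190,122 122,251

Derivation:
Round 1 (k=31): L=87 R=32
Round 2 (k=32): L=32 R=80
Round 3 (k=28): L=80 R=231
Round 4 (k=1): L=231 R=190
Round 5 (k=21): L=190 R=122
Round 6 (k=11): L=122 R=251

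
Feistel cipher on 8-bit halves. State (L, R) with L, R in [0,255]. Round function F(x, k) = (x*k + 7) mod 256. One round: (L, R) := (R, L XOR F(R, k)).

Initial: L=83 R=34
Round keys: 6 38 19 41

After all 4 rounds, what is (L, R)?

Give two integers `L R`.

Answer: 70 24

Derivation:
Round 1 (k=6): L=34 R=128
Round 2 (k=38): L=128 R=37
Round 3 (k=19): L=37 R=70
Round 4 (k=41): L=70 R=24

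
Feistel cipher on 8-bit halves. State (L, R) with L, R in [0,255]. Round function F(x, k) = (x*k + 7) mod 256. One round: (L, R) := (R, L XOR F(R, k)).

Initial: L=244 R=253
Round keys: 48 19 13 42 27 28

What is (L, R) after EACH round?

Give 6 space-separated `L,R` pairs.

Round 1 (k=48): L=253 R=131
Round 2 (k=19): L=131 R=61
Round 3 (k=13): L=61 R=163
Round 4 (k=42): L=163 R=248
Round 5 (k=27): L=248 R=140
Round 6 (k=28): L=140 R=175

Answer: 253,131 131,61 61,163 163,248 248,140 140,175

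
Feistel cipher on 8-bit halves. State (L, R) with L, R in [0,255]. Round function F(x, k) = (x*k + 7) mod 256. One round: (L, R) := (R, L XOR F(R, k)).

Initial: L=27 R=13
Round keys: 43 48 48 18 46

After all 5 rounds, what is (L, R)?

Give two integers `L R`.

Round 1 (k=43): L=13 R=45
Round 2 (k=48): L=45 R=122
Round 3 (k=48): L=122 R=202
Round 4 (k=18): L=202 R=65
Round 5 (k=46): L=65 R=127

Answer: 65 127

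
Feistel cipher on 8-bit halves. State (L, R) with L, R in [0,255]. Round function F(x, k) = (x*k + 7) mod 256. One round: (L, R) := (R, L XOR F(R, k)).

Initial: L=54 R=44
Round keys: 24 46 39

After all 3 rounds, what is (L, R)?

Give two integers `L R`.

Answer: 57 167

Derivation:
Round 1 (k=24): L=44 R=17
Round 2 (k=46): L=17 R=57
Round 3 (k=39): L=57 R=167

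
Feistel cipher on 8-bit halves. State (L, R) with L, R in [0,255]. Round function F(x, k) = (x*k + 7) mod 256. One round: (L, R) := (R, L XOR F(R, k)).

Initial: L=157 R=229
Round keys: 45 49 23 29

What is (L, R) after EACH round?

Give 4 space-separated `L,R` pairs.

Round 1 (k=45): L=229 R=213
Round 2 (k=49): L=213 R=41
Round 3 (k=23): L=41 R=99
Round 4 (k=29): L=99 R=23

Answer: 229,213 213,41 41,99 99,23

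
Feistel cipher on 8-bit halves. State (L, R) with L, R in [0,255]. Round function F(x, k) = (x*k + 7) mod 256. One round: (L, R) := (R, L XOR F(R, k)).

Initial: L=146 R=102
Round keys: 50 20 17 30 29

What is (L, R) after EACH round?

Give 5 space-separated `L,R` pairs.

Round 1 (k=50): L=102 R=97
Round 2 (k=20): L=97 R=253
Round 3 (k=17): L=253 R=181
Round 4 (k=30): L=181 R=192
Round 5 (k=29): L=192 R=114

Answer: 102,97 97,253 253,181 181,192 192,114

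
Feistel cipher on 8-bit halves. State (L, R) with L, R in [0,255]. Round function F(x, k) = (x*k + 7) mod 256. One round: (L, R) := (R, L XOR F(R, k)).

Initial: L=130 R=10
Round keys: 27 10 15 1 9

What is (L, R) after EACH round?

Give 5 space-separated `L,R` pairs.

Answer: 10,151 151,231 231,7 7,233 233,63

Derivation:
Round 1 (k=27): L=10 R=151
Round 2 (k=10): L=151 R=231
Round 3 (k=15): L=231 R=7
Round 4 (k=1): L=7 R=233
Round 5 (k=9): L=233 R=63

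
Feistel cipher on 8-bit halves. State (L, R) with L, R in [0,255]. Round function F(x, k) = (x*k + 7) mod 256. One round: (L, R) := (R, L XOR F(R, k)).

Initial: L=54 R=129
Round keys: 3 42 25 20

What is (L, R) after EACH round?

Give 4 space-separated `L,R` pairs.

Round 1 (k=3): L=129 R=188
Round 2 (k=42): L=188 R=94
Round 3 (k=25): L=94 R=137
Round 4 (k=20): L=137 R=229

Answer: 129,188 188,94 94,137 137,229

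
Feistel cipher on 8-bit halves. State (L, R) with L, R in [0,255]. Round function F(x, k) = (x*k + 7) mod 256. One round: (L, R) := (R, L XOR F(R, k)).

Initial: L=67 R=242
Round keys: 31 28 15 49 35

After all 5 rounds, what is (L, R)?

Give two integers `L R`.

Round 1 (k=31): L=242 R=22
Round 2 (k=28): L=22 R=157
Round 3 (k=15): L=157 R=44
Round 4 (k=49): L=44 R=238
Round 5 (k=35): L=238 R=189

Answer: 238 189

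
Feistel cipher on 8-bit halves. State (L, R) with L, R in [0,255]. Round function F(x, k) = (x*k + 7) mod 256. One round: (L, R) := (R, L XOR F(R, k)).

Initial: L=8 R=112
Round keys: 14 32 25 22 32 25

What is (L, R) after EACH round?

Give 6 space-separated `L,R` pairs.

Answer: 112,47 47,151 151,233 233,154 154,174 174,159

Derivation:
Round 1 (k=14): L=112 R=47
Round 2 (k=32): L=47 R=151
Round 3 (k=25): L=151 R=233
Round 4 (k=22): L=233 R=154
Round 5 (k=32): L=154 R=174
Round 6 (k=25): L=174 R=159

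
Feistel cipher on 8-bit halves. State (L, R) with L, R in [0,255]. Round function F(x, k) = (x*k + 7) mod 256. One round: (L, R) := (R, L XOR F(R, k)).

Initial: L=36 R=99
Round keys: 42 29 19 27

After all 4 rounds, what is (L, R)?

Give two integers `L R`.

Round 1 (k=42): L=99 R=97
Round 2 (k=29): L=97 R=103
Round 3 (k=19): L=103 R=205
Round 4 (k=27): L=205 R=193

Answer: 205 193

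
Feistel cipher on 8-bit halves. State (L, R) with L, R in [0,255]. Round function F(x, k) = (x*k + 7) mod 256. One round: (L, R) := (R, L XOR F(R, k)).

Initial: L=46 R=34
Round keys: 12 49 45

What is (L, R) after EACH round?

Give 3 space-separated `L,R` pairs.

Answer: 34,177 177,202 202,56

Derivation:
Round 1 (k=12): L=34 R=177
Round 2 (k=49): L=177 R=202
Round 3 (k=45): L=202 R=56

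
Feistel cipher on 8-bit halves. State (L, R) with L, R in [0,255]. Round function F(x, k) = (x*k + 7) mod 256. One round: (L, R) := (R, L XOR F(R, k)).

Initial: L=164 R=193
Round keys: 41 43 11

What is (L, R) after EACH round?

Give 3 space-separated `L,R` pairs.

Round 1 (k=41): L=193 R=84
Round 2 (k=43): L=84 R=226
Round 3 (k=11): L=226 R=233

Answer: 193,84 84,226 226,233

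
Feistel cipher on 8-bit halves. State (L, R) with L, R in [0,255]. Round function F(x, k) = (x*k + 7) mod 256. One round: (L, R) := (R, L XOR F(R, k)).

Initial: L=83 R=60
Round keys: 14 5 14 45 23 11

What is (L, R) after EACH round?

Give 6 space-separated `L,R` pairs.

Round 1 (k=14): L=60 R=28
Round 2 (k=5): L=28 R=175
Round 3 (k=14): L=175 R=133
Round 4 (k=45): L=133 R=199
Round 5 (k=23): L=199 R=109
Round 6 (k=11): L=109 R=113

Answer: 60,28 28,175 175,133 133,199 199,109 109,113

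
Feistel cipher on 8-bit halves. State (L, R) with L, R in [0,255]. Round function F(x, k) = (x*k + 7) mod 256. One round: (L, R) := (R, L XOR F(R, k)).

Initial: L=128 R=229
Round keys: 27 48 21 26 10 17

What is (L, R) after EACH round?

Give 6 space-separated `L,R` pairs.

Round 1 (k=27): L=229 R=174
Round 2 (k=48): L=174 R=66
Round 3 (k=21): L=66 R=223
Round 4 (k=26): L=223 R=239
Round 5 (k=10): L=239 R=130
Round 6 (k=17): L=130 R=70

Answer: 229,174 174,66 66,223 223,239 239,130 130,70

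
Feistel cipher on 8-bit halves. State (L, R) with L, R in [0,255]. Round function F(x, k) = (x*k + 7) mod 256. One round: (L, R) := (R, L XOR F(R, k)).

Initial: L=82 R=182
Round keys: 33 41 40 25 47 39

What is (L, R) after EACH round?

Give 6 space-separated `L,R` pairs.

Answer: 182,47 47,56 56,232 232,151 151,40 40,136

Derivation:
Round 1 (k=33): L=182 R=47
Round 2 (k=41): L=47 R=56
Round 3 (k=40): L=56 R=232
Round 4 (k=25): L=232 R=151
Round 5 (k=47): L=151 R=40
Round 6 (k=39): L=40 R=136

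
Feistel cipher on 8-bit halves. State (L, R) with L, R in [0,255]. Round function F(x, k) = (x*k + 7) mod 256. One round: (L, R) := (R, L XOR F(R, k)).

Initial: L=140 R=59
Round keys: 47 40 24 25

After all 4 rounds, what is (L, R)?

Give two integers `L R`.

Answer: 247 154

Derivation:
Round 1 (k=47): L=59 R=80
Round 2 (k=40): L=80 R=188
Round 3 (k=24): L=188 R=247
Round 4 (k=25): L=247 R=154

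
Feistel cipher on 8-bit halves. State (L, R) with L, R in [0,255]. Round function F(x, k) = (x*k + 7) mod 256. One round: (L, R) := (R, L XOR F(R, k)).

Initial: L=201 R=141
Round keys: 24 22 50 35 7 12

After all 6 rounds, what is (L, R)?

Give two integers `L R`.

Answer: 114 207

Derivation:
Round 1 (k=24): L=141 R=246
Round 2 (k=22): L=246 R=166
Round 3 (k=50): L=166 R=133
Round 4 (k=35): L=133 R=144
Round 5 (k=7): L=144 R=114
Round 6 (k=12): L=114 R=207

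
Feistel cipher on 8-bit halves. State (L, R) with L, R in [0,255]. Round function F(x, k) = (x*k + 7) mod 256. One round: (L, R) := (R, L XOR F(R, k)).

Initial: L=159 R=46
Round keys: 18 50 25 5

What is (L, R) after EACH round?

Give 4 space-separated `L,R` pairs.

Round 1 (k=18): L=46 R=220
Round 2 (k=50): L=220 R=209
Round 3 (k=25): L=209 R=172
Round 4 (k=5): L=172 R=178

Answer: 46,220 220,209 209,172 172,178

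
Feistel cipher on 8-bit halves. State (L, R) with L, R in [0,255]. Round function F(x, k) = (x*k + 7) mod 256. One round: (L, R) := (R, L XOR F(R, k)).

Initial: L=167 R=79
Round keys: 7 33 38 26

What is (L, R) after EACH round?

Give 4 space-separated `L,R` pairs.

Answer: 79,151 151,49 49,218 218,26

Derivation:
Round 1 (k=7): L=79 R=151
Round 2 (k=33): L=151 R=49
Round 3 (k=38): L=49 R=218
Round 4 (k=26): L=218 R=26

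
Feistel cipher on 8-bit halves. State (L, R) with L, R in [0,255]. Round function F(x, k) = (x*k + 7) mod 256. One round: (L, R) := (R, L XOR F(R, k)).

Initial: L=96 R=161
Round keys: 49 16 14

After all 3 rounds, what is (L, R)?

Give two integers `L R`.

Answer: 38 163

Derivation:
Round 1 (k=49): L=161 R=184
Round 2 (k=16): L=184 R=38
Round 3 (k=14): L=38 R=163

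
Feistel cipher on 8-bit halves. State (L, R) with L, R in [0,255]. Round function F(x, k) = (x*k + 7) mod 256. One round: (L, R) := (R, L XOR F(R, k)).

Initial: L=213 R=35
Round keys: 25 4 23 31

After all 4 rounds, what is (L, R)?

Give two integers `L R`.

Answer: 32 103

Derivation:
Round 1 (k=25): L=35 R=167
Round 2 (k=4): L=167 R=128
Round 3 (k=23): L=128 R=32
Round 4 (k=31): L=32 R=103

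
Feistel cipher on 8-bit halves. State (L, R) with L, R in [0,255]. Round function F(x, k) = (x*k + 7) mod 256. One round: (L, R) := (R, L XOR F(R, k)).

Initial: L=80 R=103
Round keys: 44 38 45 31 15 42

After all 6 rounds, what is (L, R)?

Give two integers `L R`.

Round 1 (k=44): L=103 R=235
Round 2 (k=38): L=235 R=142
Round 3 (k=45): L=142 R=22
Round 4 (k=31): L=22 R=63
Round 5 (k=15): L=63 R=174
Round 6 (k=42): L=174 R=172

Answer: 174 172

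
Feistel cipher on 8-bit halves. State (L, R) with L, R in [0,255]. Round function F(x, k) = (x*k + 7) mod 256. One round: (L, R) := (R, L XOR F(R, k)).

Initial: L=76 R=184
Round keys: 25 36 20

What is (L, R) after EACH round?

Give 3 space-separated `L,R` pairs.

Round 1 (k=25): L=184 R=179
Round 2 (k=36): L=179 R=139
Round 3 (k=20): L=139 R=80

Answer: 184,179 179,139 139,80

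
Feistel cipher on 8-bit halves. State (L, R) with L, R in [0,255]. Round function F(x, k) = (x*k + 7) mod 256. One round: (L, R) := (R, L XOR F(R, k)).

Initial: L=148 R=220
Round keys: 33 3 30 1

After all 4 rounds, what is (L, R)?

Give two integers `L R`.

Round 1 (k=33): L=220 R=247
Round 2 (k=3): L=247 R=48
Round 3 (k=30): L=48 R=80
Round 4 (k=1): L=80 R=103

Answer: 80 103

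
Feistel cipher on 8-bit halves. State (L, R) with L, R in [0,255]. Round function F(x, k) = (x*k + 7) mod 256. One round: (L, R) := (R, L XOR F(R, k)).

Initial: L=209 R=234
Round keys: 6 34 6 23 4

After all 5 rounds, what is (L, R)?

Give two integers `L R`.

Round 1 (k=6): L=234 R=82
Round 2 (k=34): L=82 R=1
Round 3 (k=6): L=1 R=95
Round 4 (k=23): L=95 R=145
Round 5 (k=4): L=145 R=20

Answer: 145 20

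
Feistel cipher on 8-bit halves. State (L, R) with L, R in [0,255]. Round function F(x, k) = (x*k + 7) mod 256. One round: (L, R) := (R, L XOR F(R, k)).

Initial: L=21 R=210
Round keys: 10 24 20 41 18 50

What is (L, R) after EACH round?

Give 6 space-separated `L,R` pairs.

Answer: 210,46 46,133 133,69 69,145 145,124 124,174

Derivation:
Round 1 (k=10): L=210 R=46
Round 2 (k=24): L=46 R=133
Round 3 (k=20): L=133 R=69
Round 4 (k=41): L=69 R=145
Round 5 (k=18): L=145 R=124
Round 6 (k=50): L=124 R=174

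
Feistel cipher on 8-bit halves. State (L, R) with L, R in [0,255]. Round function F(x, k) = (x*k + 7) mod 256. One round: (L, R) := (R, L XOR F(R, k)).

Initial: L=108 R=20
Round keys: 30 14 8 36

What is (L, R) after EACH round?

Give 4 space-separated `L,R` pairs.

Round 1 (k=30): L=20 R=51
Round 2 (k=14): L=51 R=197
Round 3 (k=8): L=197 R=28
Round 4 (k=36): L=28 R=50

Answer: 20,51 51,197 197,28 28,50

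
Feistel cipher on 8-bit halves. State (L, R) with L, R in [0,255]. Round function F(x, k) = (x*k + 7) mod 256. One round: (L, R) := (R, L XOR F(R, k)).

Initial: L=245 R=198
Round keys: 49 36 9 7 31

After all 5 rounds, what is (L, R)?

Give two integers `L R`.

Answer: 62 33

Derivation:
Round 1 (k=49): L=198 R=24
Round 2 (k=36): L=24 R=161
Round 3 (k=9): L=161 R=168
Round 4 (k=7): L=168 R=62
Round 5 (k=31): L=62 R=33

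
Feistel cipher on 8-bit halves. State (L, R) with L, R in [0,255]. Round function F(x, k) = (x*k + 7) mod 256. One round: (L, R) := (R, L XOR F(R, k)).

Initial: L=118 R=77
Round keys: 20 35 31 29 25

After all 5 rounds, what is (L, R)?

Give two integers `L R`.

Round 1 (k=20): L=77 R=125
Round 2 (k=35): L=125 R=83
Round 3 (k=31): L=83 R=105
Round 4 (k=29): L=105 R=191
Round 5 (k=25): L=191 R=199

Answer: 191 199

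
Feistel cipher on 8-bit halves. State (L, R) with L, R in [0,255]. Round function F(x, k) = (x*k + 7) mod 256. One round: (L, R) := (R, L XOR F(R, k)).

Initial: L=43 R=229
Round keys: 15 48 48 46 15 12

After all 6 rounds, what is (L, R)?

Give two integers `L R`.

Answer: 32 254

Derivation:
Round 1 (k=15): L=229 R=89
Round 2 (k=48): L=89 R=82
Round 3 (k=48): L=82 R=62
Round 4 (k=46): L=62 R=121
Round 5 (k=15): L=121 R=32
Round 6 (k=12): L=32 R=254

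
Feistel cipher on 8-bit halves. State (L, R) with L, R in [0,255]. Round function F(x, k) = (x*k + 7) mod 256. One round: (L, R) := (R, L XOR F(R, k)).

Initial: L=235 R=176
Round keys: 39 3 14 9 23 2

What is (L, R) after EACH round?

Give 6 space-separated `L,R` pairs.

Answer: 176,60 60,11 11,157 157,135 135,181 181,246

Derivation:
Round 1 (k=39): L=176 R=60
Round 2 (k=3): L=60 R=11
Round 3 (k=14): L=11 R=157
Round 4 (k=9): L=157 R=135
Round 5 (k=23): L=135 R=181
Round 6 (k=2): L=181 R=246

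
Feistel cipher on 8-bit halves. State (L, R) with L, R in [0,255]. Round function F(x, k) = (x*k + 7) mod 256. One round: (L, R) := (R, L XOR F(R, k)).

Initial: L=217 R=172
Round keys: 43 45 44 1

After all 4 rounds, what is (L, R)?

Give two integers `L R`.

Answer: 177 197

Derivation:
Round 1 (k=43): L=172 R=50
Round 2 (k=45): L=50 R=125
Round 3 (k=44): L=125 R=177
Round 4 (k=1): L=177 R=197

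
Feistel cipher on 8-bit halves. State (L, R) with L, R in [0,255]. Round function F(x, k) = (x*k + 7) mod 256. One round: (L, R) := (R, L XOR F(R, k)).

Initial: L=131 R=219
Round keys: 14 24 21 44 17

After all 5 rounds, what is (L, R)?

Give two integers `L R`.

Answer: 95 183

Derivation:
Round 1 (k=14): L=219 R=130
Round 2 (k=24): L=130 R=236
Round 3 (k=21): L=236 R=225
Round 4 (k=44): L=225 R=95
Round 5 (k=17): L=95 R=183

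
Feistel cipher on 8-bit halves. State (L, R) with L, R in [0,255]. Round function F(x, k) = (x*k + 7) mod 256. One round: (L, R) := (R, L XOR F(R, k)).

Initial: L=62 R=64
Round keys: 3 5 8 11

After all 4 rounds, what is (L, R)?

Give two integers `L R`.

Answer: 222 53

Derivation:
Round 1 (k=3): L=64 R=249
Round 2 (k=5): L=249 R=164
Round 3 (k=8): L=164 R=222
Round 4 (k=11): L=222 R=53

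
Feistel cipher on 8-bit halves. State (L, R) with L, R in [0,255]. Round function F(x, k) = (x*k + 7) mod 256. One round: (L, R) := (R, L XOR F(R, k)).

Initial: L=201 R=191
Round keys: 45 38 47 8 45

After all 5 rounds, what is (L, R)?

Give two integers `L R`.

Round 1 (k=45): L=191 R=83
Round 2 (k=38): L=83 R=230
Round 3 (k=47): L=230 R=18
Round 4 (k=8): L=18 R=113
Round 5 (k=45): L=113 R=246

Answer: 113 246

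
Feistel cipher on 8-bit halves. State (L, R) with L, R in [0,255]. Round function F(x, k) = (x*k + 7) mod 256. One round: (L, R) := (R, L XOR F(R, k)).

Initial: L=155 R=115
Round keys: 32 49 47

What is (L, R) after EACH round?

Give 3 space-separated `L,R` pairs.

Round 1 (k=32): L=115 R=252
Round 2 (k=49): L=252 R=48
Round 3 (k=47): L=48 R=43

Answer: 115,252 252,48 48,43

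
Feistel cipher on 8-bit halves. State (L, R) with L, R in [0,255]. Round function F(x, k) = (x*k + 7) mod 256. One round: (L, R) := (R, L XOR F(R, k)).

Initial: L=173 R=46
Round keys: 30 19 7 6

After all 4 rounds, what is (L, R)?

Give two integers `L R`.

Answer: 238 12

Derivation:
Round 1 (k=30): L=46 R=198
Round 2 (k=19): L=198 R=151
Round 3 (k=7): L=151 R=238
Round 4 (k=6): L=238 R=12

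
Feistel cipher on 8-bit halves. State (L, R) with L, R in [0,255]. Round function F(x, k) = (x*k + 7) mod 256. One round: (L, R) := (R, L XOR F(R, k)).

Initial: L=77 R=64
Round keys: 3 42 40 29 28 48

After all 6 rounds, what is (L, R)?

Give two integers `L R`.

Round 1 (k=3): L=64 R=138
Round 2 (k=42): L=138 R=235
Round 3 (k=40): L=235 R=53
Round 4 (k=29): L=53 R=227
Round 5 (k=28): L=227 R=238
Round 6 (k=48): L=238 R=68

Answer: 238 68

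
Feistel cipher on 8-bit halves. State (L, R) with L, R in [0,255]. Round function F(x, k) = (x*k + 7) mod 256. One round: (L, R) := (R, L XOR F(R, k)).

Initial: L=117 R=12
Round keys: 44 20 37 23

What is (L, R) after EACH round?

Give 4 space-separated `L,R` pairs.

Round 1 (k=44): L=12 R=98
Round 2 (k=20): L=98 R=163
Round 3 (k=37): L=163 R=244
Round 4 (k=23): L=244 R=80

Answer: 12,98 98,163 163,244 244,80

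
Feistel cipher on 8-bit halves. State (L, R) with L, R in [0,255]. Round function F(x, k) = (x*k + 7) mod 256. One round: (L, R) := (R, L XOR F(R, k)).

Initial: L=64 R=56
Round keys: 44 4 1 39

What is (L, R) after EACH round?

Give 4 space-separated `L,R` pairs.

Round 1 (k=44): L=56 R=231
Round 2 (k=4): L=231 R=155
Round 3 (k=1): L=155 R=69
Round 4 (k=39): L=69 R=17

Answer: 56,231 231,155 155,69 69,17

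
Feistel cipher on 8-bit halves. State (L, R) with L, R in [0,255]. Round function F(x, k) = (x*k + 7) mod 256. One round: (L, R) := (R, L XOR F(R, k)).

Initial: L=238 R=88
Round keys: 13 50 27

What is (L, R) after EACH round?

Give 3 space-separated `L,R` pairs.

Round 1 (k=13): L=88 R=145
Round 2 (k=50): L=145 R=1
Round 3 (k=27): L=1 R=179

Answer: 88,145 145,1 1,179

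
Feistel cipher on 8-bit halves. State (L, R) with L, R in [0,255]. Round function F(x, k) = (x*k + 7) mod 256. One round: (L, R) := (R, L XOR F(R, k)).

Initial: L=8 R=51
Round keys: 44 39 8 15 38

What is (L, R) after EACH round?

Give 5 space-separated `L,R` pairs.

Round 1 (k=44): L=51 R=195
Round 2 (k=39): L=195 R=143
Round 3 (k=8): L=143 R=188
Round 4 (k=15): L=188 R=132
Round 5 (k=38): L=132 R=35

Answer: 51,195 195,143 143,188 188,132 132,35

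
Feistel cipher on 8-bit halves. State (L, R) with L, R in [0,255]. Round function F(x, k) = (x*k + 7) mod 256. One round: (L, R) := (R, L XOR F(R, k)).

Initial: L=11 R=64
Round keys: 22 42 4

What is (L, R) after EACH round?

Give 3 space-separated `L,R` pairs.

Answer: 64,140 140,191 191,143

Derivation:
Round 1 (k=22): L=64 R=140
Round 2 (k=42): L=140 R=191
Round 3 (k=4): L=191 R=143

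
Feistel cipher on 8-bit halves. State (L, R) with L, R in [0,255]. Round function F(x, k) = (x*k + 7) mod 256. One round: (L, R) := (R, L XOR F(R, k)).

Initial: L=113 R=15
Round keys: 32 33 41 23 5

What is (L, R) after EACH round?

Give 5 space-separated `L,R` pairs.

Answer: 15,150 150,82 82,191 191,98 98,78

Derivation:
Round 1 (k=32): L=15 R=150
Round 2 (k=33): L=150 R=82
Round 3 (k=41): L=82 R=191
Round 4 (k=23): L=191 R=98
Round 5 (k=5): L=98 R=78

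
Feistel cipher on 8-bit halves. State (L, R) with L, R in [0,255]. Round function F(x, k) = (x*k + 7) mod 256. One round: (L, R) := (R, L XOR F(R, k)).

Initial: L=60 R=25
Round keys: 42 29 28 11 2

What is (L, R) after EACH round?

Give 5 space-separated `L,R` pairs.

Round 1 (k=42): L=25 R=29
Round 2 (k=29): L=29 R=73
Round 3 (k=28): L=73 R=30
Round 4 (k=11): L=30 R=24
Round 5 (k=2): L=24 R=41

Answer: 25,29 29,73 73,30 30,24 24,41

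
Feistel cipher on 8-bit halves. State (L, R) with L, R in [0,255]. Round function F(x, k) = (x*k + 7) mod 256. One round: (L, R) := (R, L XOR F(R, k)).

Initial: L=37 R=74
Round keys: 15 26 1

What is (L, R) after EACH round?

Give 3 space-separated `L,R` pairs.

Round 1 (k=15): L=74 R=120
Round 2 (k=26): L=120 R=125
Round 3 (k=1): L=125 R=252

Answer: 74,120 120,125 125,252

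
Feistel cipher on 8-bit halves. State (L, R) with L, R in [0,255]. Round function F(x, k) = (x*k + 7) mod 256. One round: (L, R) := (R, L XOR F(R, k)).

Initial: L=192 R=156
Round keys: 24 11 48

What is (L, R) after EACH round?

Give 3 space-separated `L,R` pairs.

Round 1 (k=24): L=156 R=103
Round 2 (k=11): L=103 R=232
Round 3 (k=48): L=232 R=224

Answer: 156,103 103,232 232,224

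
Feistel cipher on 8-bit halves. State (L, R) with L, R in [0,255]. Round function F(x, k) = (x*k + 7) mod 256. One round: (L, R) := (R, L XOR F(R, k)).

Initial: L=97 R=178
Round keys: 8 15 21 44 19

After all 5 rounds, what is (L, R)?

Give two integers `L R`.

Round 1 (k=8): L=178 R=246
Round 2 (k=15): L=246 R=195
Round 3 (k=21): L=195 R=240
Round 4 (k=44): L=240 R=132
Round 5 (k=19): L=132 R=35

Answer: 132 35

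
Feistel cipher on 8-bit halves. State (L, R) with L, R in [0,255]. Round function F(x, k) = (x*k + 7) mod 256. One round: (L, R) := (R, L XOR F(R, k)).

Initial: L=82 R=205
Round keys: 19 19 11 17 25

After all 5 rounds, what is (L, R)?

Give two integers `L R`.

Round 1 (k=19): L=205 R=108
Round 2 (k=19): L=108 R=198
Round 3 (k=11): L=198 R=229
Round 4 (k=17): L=229 R=250
Round 5 (k=25): L=250 R=148

Answer: 250 148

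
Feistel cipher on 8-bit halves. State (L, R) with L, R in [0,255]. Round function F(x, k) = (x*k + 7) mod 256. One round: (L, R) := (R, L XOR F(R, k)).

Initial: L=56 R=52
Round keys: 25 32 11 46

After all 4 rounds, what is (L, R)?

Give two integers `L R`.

Round 1 (k=25): L=52 R=35
Round 2 (k=32): L=35 R=83
Round 3 (k=11): L=83 R=187
Round 4 (k=46): L=187 R=242

Answer: 187 242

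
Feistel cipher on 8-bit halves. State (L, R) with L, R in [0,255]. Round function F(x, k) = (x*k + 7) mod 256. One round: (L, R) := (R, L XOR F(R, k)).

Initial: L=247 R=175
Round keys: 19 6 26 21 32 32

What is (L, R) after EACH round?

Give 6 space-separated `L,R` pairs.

Answer: 175,243 243,22 22,176 176,97 97,151 151,134

Derivation:
Round 1 (k=19): L=175 R=243
Round 2 (k=6): L=243 R=22
Round 3 (k=26): L=22 R=176
Round 4 (k=21): L=176 R=97
Round 5 (k=32): L=97 R=151
Round 6 (k=32): L=151 R=134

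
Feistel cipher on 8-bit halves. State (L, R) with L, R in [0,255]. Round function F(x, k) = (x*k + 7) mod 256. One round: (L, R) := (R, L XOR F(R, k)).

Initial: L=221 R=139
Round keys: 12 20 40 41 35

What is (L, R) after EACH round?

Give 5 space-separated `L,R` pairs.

Round 1 (k=12): L=139 R=86
Round 2 (k=20): L=86 R=52
Round 3 (k=40): L=52 R=113
Round 4 (k=41): L=113 R=20
Round 5 (k=35): L=20 R=178

Answer: 139,86 86,52 52,113 113,20 20,178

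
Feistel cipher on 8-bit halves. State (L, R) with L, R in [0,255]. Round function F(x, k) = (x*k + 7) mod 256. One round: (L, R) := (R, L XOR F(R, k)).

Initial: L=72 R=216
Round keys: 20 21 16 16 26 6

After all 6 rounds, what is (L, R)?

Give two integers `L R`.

Answer: 49 16

Derivation:
Round 1 (k=20): L=216 R=175
Round 2 (k=21): L=175 R=186
Round 3 (k=16): L=186 R=8
Round 4 (k=16): L=8 R=61
Round 5 (k=26): L=61 R=49
Round 6 (k=6): L=49 R=16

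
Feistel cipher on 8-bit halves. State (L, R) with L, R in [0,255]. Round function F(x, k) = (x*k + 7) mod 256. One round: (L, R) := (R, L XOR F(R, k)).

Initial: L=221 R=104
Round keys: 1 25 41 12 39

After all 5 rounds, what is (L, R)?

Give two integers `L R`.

Round 1 (k=1): L=104 R=178
Round 2 (k=25): L=178 R=1
Round 3 (k=41): L=1 R=130
Round 4 (k=12): L=130 R=30
Round 5 (k=39): L=30 R=27

Answer: 30 27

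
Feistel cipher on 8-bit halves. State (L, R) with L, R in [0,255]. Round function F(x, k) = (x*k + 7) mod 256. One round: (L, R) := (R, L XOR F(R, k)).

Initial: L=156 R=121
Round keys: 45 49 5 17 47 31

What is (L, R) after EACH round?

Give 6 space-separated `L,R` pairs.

Answer: 121,208 208,174 174,189 189,58 58,16 16,205

Derivation:
Round 1 (k=45): L=121 R=208
Round 2 (k=49): L=208 R=174
Round 3 (k=5): L=174 R=189
Round 4 (k=17): L=189 R=58
Round 5 (k=47): L=58 R=16
Round 6 (k=31): L=16 R=205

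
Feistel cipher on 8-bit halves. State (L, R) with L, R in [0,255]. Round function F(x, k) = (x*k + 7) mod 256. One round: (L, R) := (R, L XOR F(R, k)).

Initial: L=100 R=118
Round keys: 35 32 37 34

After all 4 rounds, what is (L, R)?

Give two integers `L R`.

Answer: 113 216

Derivation:
Round 1 (k=35): L=118 R=77
Round 2 (k=32): L=77 R=209
Round 3 (k=37): L=209 R=113
Round 4 (k=34): L=113 R=216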